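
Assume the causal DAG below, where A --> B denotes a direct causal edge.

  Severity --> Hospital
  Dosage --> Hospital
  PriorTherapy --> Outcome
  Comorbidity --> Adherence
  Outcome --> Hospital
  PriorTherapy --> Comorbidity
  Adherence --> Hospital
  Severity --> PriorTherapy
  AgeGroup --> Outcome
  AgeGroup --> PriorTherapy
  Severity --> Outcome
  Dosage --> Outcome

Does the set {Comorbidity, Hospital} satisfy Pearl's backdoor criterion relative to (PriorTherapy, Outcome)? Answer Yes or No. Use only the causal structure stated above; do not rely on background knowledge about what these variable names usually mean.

Backdoor paths from PriorTherapy to Outcome (paths whose first edge points into PriorTherapy):
  P1: PriorTherapy <- AgeGroup -> Outcome
  P2: PriorTherapy <- Severity -> Outcome
  P3: PriorTherapy <- Severity -> Hospital <- Dosage -> Outcome
  P4: PriorTherapy <- Severity -> Hospital <- Outcome
Condition 1 (no descendant of PriorTherapy in the set): FAILS — Comorbidity and Hospital are descendants of PriorTherapy.
Condition 2 (every backdoor path blocked by {Comorbidity, Hospital}):
  P1: open — no interior node is in the conditioning set.
  P2: open — no interior node is in the conditioning set.
  P3: open — collider(s) Hospital are conditioned on (or have a conditioned descendant) and no non-collider on the path is in the set.
  P4: open — collider(s) Hospital are conditioned on (or have a conditioned descendant) and no non-collider on the path is in the set.
{Comorbidity, Hospital} does not satisfy the backdoor criterion.

No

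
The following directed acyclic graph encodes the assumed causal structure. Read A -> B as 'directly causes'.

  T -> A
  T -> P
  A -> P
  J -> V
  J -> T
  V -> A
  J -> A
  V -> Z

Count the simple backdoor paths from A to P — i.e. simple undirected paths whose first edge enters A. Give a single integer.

3

A backdoor path from A to P is any simple undirected path whose first edge points into A (i.e. leaves A via a parent).
Parents of A: {J, T, V}.
Enumerating:
  P1: A <- J -> T -> P
  P2: A <- T -> P
  P3: A <- V <- J -> T -> P
That exhausts the simple backdoor paths. Count: 3.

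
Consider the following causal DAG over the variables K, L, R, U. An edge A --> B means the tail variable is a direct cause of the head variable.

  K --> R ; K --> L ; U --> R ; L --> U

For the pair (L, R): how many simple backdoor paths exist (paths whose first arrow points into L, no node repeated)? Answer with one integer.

1

A backdoor path from L to R is any simple undirected path whose first edge points into L (i.e. leaves L via a parent).
Parents of L: {K}.
Enumerating:
  P1: L <- K -> R
That exhausts the simple backdoor paths. Count: 1.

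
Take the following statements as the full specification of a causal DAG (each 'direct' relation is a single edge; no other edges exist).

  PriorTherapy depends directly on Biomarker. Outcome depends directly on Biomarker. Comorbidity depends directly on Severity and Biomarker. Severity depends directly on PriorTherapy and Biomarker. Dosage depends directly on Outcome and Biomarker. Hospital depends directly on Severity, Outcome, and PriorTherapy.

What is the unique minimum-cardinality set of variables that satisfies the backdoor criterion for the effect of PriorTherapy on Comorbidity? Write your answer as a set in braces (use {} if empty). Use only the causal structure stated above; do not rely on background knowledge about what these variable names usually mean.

Variables eligible for adjustment (non-descendants of PriorTherapy, excluding PriorTherapy and Comorbidity): {Biomarker, Dosage, Outcome}.
Backdoor paths from PriorTherapy to Comorbidity:
  P1: PriorTherapy <- Biomarker -> Outcome -> Hospital <- Severity -> Comorbidity
  P2: PriorTherapy <- Biomarker -> Dosage <- Outcome -> Hospital <- Severity -> Comorbidity
  P3: PriorTherapy <- Biomarker -> Severity -> Comorbidity
  P4: PriorTherapy <- Biomarker -> Comorbidity
The empty set is not sufficient: P3 (PriorTherapy <- Biomarker -> Severity -> Comorbidity) has no collider blocking it and no conditioned non-collider, so it is open.
Try {Biomarker}:
  P1: blocked at fork node Biomarker ∈ conditioning set.
  P2: blocked at fork node Biomarker ∈ conditioning set.
  P3: blocked at fork node Biomarker ∈ conditioning set.
  P4: blocked at fork node Biomarker ∈ conditioning set.
{Biomarker} contains no descendant of PriorTherapy and blocks every backdoor path.
No other singleton works — e.g. {Outcome} leaves P3 open — so {Biomarker} is the unique smallest valid adjustment set.

{Biomarker}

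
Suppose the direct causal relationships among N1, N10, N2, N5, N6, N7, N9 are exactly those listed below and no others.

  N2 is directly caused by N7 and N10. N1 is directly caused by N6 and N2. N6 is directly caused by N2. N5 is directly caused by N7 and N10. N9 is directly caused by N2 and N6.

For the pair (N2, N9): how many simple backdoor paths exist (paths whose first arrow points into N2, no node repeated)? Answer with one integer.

0

A backdoor path from N2 to N9 is any simple undirected path whose first edge points into N2 (i.e. leaves N2 via a parent).
Parents of N2: {N10, N7}.
No simple path from any parent of N2 reaches N9 without revisiting N2, so there are no backdoor paths.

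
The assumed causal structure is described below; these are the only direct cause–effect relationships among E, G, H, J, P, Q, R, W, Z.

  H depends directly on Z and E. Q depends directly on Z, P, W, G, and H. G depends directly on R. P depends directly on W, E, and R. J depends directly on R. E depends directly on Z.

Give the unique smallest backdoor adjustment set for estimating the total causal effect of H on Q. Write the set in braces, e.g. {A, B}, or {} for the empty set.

{E, Z}

Variables eligible for adjustment (non-descendants of H, excluding H and Q): {E, G, J, P, R, W, Z}.
Backdoor paths from H to Q:
  P1: H <- Z -> E -> P <- R -> G -> Q
  P2: H <- Z -> E -> P <- W -> Q
  P3: H <- Z -> E -> P -> Q
  P4: H <- Z -> Q
  P5: H <- E <- Z -> Q
  P6: H <- E -> P <- R -> G -> Q
  P7: H <- E -> P <- W -> Q
  P8: H <- E -> P -> Q
The empty set is not sufficient: P3 (H <- Z -> E -> P -> Q) has no collider blocking it and no conditioned non-collider, so it is open.
Try {E, Z}:
  P1: blocked at fork node Z ∈ conditioning set.
  P2: blocked at fork node Z ∈ conditioning set.
  P3: blocked at fork node Z ∈ conditioning set.
  P4: blocked at fork node Z ∈ conditioning set.
  P5: blocked at chain node E ∈ conditioning set.
  P6: blocked at fork node E ∈ conditioning set.
  P7: blocked at fork node E ∈ conditioning set.
  P8: blocked at fork node E ∈ conditioning set.
{E, Z} contains no descendant of H and blocks every backdoor path.
Every element of {E, Z} is needed (dropping E leaves P8 open; dropping Z leaves P4 open), so no proper subset is valid.
Among all size-2 subsets of the eligible variables, only {E, Z} blocks every backdoor path, so it is the unique smallest valid adjustment set.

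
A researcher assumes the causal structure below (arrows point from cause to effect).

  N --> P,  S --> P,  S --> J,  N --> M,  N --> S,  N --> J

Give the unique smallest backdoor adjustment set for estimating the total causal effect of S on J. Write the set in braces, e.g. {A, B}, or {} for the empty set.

{N}

Variables eligible for adjustment (non-descendants of S, excluding S and J): {M, N}.
Backdoor paths from S to J:
  P1: S <- N -> J
The empty set is not sufficient: P1 (S <- N -> J) has no collider blocking it and no conditioned non-collider, so it is open.
Try {N}:
  P1: blocked at fork node N ∈ conditioning set.
{N} contains no descendant of S and blocks every backdoor path.
No other singleton works — e.g. {M} leaves P1 open — so {N} is the unique smallest valid adjustment set.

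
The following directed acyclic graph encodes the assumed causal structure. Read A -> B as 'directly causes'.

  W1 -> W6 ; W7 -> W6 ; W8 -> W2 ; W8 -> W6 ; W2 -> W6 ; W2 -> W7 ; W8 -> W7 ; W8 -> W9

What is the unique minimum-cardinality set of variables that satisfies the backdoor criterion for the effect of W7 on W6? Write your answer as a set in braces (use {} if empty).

Variables eligible for adjustment (non-descendants of W7, excluding W7 and W6): {W1, W2, W8, W9}.
Backdoor paths from W7 to W6:
  P1: W7 <- W8 -> W2 -> W6
  P2: W7 <- W8 -> W6
  P3: W7 <- W2 <- W8 -> W6
  P4: W7 <- W2 -> W6
The empty set is not sufficient: P1 (W7 <- W8 -> W2 -> W6) has no collider blocking it and no conditioned non-collider, so it is open.
Try {W2, W8}:
  P1: blocked at fork node W8 ∈ conditioning set.
  P2: blocked at fork node W8 ∈ conditioning set.
  P3: blocked at chain node W2 ∈ conditioning set.
  P4: blocked at fork node W2 ∈ conditioning set.
{W2, W8} contains no descendant of W7 and blocks every backdoor path.
Every element of {W2, W8} is needed (dropping W2 leaves P4 open; dropping W8 leaves P2 open), so no proper subset is valid.
Among all size-2 subsets of the eligible variables, only {W2, W8} blocks every backdoor path, so it is the unique smallest valid adjustment set.

{W2, W8}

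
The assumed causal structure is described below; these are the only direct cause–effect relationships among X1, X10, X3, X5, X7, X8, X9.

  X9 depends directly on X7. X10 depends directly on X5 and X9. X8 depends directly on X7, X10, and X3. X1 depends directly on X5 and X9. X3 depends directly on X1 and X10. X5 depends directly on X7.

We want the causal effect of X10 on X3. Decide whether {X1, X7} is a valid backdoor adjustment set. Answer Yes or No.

Yes

Backdoor paths from X10 to X3 (paths whose first edge points into X10):
  P1: X10 <- X9 <- X7 -> X5 -> X1 -> X3
  P2: X10 <- X9 <- X7 -> X8 <- X3
  P3: X10 <- X9 -> X1 <- X5 <- X7 -> X8 <- X3
  P4: X10 <- X9 -> X1 -> X3
  P5: X10 <- X5 <- X7 -> X9 -> X1 -> X3
  P6: X10 <- X5 <- X7 -> X8 <- X3
  P7: X10 <- X5 -> X1 <- X9 <- X7 -> X8 <- X3
  P8: X10 <- X5 -> X1 -> X3
Condition 1 (no descendant of X10 in the set): holds — descendants of X10 are {X3, X8}; none are in {X1, X7}.
Condition 2 (every backdoor path blocked by {X1, X7}):
  P1: blocked at fork node X7 ∈ conditioning set.
  P2: blocked at fork node X7 ∈ conditioning set.
  P3: blocked at fork node X7 ∈ conditioning set.
  P4: blocked at chain node X1 ∈ conditioning set.
  P5: blocked at fork node X7 ∈ conditioning set.
  P6: blocked at fork node X7 ∈ conditioning set.
  P7: blocked at fork node X7 ∈ conditioning set.
  P8: blocked at chain node X1 ∈ conditioning set.
{X1, X7} satisfies the backdoor criterion.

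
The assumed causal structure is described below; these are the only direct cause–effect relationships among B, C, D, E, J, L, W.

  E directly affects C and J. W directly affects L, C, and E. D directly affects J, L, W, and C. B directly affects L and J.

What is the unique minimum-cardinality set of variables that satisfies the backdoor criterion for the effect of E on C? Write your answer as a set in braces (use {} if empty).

{W}

Variables eligible for adjustment (non-descendants of E, excluding E and C): {B, D, L, W}.
Backdoor paths from E to C:
  P1: E <- W <- D -> C
  P2: E <- W -> C
  P3: E <- W -> L <- D -> C
  P4: E <- W -> L <- B -> J <- D -> C
The empty set is not sufficient: P1 (E <- W <- D -> C) has no collider blocking it and no conditioned non-collider, so it is open.
Try {W}:
  P1: blocked at chain node W ∈ conditioning set.
  P2: blocked at fork node W ∈ conditioning set.
  P3: blocked at fork node W ∈ conditioning set.
  P4: blocked at fork node W ∈ conditioning set.
{W} contains no descendant of E and blocks every backdoor path.
No other singleton works — e.g. {D} leaves P2 open — so {W} is the unique smallest valid adjustment set.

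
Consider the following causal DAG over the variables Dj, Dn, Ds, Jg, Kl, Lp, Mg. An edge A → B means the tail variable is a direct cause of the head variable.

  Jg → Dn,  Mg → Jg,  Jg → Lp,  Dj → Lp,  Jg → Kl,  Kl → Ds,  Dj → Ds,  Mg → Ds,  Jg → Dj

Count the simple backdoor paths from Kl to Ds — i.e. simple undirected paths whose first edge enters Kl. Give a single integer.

A backdoor path from Kl to Ds is any simple undirected path whose first edge points into Kl (i.e. leaves Kl via a parent).
Parents of Kl: {Jg}.
Enumerating:
  P1: Kl <- Jg <- Mg -> Ds
  P2: Kl <- Jg -> Dj -> Ds
  P3: Kl <- Jg -> Lp <- Dj -> Ds
That exhausts the simple backdoor paths. Count: 3.

3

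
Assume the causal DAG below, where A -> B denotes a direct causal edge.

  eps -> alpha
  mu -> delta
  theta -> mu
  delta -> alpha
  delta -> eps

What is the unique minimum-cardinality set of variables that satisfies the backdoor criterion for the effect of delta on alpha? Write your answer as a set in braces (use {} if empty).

{}

Variables eligible for adjustment (non-descendants of delta, excluding delta and alpha): {mu, theta}.
Backdoor paths from delta to alpha:
  (none)
With no backdoor paths the empty set already satisfies the criterion, and it is trivially minimal.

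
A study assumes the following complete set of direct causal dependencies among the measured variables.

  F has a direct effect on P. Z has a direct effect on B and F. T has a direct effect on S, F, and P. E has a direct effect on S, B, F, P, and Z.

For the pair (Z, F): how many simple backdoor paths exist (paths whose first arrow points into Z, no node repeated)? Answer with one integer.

A backdoor path from Z to F is any simple undirected path whose first edge points into Z (i.e. leaves Z via a parent).
Parents of Z: {E}.
Enumerating:
  P1: Z <- E -> S <- T -> F
  P2: Z <- E -> S <- T -> P <- F
  P3: Z <- E -> F
  P4: Z <- E -> P <- T -> F
  P5: Z <- E -> P <- F
That exhausts the simple backdoor paths. Count: 5.

5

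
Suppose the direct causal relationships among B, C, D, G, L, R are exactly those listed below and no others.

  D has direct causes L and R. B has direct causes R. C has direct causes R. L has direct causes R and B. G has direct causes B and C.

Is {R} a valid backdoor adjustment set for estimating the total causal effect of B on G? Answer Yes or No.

Backdoor paths from B to G (paths whose first edge points into B):
  P1: B <- R -> C -> G
Condition 1 (no descendant of B in the set): holds — descendants of B are {D, G, L}; none are in {R}.
Condition 2 (every backdoor path blocked by {R}):
  P1: blocked at fork node R ∈ conditioning set.
{R} satisfies the backdoor criterion.

Yes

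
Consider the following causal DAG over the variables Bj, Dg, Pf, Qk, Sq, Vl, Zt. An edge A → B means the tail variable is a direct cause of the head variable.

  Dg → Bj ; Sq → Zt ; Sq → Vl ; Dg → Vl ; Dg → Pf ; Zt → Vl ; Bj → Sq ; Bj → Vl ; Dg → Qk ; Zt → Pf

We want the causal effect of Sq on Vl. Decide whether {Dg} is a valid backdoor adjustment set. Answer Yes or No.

Backdoor paths from Sq to Vl (paths whose first edge points into Sq):
  P1: Sq <- Bj <- Dg -> Pf <- Zt -> Vl
  P2: Sq <- Bj <- Dg -> Vl
  P3: Sq <- Bj -> Vl
Condition 1 (no descendant of Sq in the set): holds — descendants of Sq are {Pf, Vl, Zt}; none are in {Dg}.
Condition 2 (every backdoor path blocked by {Dg}):
  P1: blocked at fork node Dg ∈ conditioning set.
  P2: blocked at fork node Dg ∈ conditioning set.
  P3: open — no interior node is in the conditioning set.
{Dg} does not satisfy the backdoor criterion.

No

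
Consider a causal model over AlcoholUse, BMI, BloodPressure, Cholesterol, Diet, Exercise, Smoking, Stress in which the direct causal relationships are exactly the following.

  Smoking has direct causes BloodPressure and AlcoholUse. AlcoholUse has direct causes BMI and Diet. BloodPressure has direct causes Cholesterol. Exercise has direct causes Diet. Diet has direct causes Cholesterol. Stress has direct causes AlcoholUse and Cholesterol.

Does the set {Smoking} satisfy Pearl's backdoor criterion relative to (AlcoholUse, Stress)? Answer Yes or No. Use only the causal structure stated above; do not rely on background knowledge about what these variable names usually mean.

No

Backdoor paths from AlcoholUse to Stress (paths whose first edge points into AlcoholUse):
  P1: AlcoholUse <- Diet <- Cholesterol -> Stress
Condition 1 (no descendant of AlcoholUse in the set): FAILS — Smoking is a descendant of AlcoholUse.
Condition 2 (every backdoor path blocked by {Smoking}):
  P1: open — no interior node is in the conditioning set.
{Smoking} does not satisfy the backdoor criterion.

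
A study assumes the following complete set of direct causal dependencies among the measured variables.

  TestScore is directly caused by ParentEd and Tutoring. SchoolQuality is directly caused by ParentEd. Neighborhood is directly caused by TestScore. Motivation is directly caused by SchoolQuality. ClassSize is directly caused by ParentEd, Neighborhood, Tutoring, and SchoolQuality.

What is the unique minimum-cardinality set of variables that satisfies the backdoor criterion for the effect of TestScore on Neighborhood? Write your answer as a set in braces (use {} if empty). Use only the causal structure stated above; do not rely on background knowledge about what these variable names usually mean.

Variables eligible for adjustment (non-descendants of TestScore, excluding TestScore and Neighborhood): {Motivation, ParentEd, SchoolQuality, Tutoring}.
Backdoor paths from TestScore to Neighborhood:
  P1: TestScore <- ParentEd -> SchoolQuality -> ClassSize <- Neighborhood
  P2: TestScore <- ParentEd -> ClassSize <- Neighborhood
  P3: TestScore <- Tutoring -> ClassSize <- Neighborhood
Each backdoor path contains an unconditioned collider, so every path is already blocked with the empty conditioning set:
  P1: blocked at collider ClassSize (neither it nor any descendant is in the conditioning set).
  P2: blocked at collider ClassSize (neither it nor any descendant is in the conditioning set).
  P3: blocked at collider ClassSize (neither it nor any descendant is in the conditioning set).
The empty set is therefore the unique smallest valid set.

{}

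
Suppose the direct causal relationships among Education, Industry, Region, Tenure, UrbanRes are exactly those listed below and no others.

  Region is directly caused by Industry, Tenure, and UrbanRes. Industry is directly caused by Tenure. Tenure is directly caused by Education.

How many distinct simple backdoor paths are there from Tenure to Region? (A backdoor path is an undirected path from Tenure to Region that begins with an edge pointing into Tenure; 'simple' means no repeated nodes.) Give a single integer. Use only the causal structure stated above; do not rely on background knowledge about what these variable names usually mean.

0

A backdoor path from Tenure to Region is any simple undirected path whose first edge points into Tenure (i.e. leaves Tenure via a parent).
Parents of Tenure: {Education}.
No simple path from any parent of Tenure reaches Region without revisiting Tenure, so there are no backdoor paths.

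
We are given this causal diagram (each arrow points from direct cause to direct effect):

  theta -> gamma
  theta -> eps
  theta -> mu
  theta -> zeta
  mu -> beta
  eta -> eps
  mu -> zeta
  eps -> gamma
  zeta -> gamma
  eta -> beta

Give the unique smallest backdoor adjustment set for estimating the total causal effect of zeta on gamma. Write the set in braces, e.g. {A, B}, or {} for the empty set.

{theta}

Variables eligible for adjustment (non-descendants of zeta, excluding zeta and gamma): {beta, eps, eta, mu, theta}.
Backdoor paths from zeta to gamma:
  P1: zeta <- theta -> mu -> beta <- eta -> eps -> gamma
  P2: zeta <- theta -> eps -> gamma
  P3: zeta <- theta -> gamma
  P4: zeta <- mu <- theta -> eps -> gamma
  P5: zeta <- mu <- theta -> gamma
  P6: zeta <- mu -> beta <- eta -> eps <- theta -> gamma
  P7: zeta <- mu -> beta <- eta -> eps -> gamma
The empty set is not sufficient: P2 (zeta <- theta -> eps -> gamma) has no collider blocking it and no conditioned non-collider, so it is open.
Try {theta}:
  P1: blocked at fork node theta ∈ conditioning set.
  P2: blocked at fork node theta ∈ conditioning set.
  P3: blocked at fork node theta ∈ conditioning set.
  P4: blocked at fork node theta ∈ conditioning set.
  P5: blocked at fork node theta ∈ conditioning set.
  P6: blocked at collider beta (neither it nor any descendant is in the conditioning set).
  P7: blocked at collider beta (neither it nor any descendant is in the conditioning set).
{theta} contains no descendant of zeta and blocks every backdoor path.
No other singleton works — e.g. {eta} leaves P2 open — so {theta} is the unique smallest valid adjustment set.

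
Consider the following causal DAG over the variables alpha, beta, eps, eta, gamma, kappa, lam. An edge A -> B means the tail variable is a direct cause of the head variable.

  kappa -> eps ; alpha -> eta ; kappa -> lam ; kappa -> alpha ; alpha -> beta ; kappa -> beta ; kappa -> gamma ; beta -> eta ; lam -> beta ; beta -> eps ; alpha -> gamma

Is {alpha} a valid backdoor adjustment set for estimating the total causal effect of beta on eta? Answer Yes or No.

Yes

Backdoor paths from beta to eta (paths whose first edge points into beta):
  P1: beta <- kappa -> alpha -> eta
  P2: beta <- kappa -> gamma <- alpha -> eta
  P3: beta <- alpha -> eta
  P4: beta <- lam <- kappa -> alpha -> eta
  P5: beta <- lam <- kappa -> gamma <- alpha -> eta
Condition 1 (no descendant of beta in the set): holds — descendants of beta are {eps, eta}; none are in {alpha}.
Condition 2 (every backdoor path blocked by {alpha}):
  P1: blocked at chain node alpha ∈ conditioning set.
  P2: blocked at collider gamma (neither it nor any descendant is in the conditioning set).
  P3: blocked at fork node alpha ∈ conditioning set.
  P4: blocked at chain node alpha ∈ conditioning set.
  P5: blocked at collider gamma (neither it nor any descendant is in the conditioning set).
{alpha} satisfies the backdoor criterion.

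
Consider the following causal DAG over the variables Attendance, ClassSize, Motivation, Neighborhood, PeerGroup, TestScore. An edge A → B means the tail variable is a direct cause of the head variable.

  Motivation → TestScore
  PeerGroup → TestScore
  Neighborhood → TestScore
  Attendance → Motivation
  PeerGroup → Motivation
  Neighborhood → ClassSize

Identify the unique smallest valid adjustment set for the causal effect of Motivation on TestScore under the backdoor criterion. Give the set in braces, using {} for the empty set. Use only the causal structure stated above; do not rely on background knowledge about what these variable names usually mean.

Variables eligible for adjustment (non-descendants of Motivation, excluding Motivation and TestScore): {Attendance, ClassSize, Neighborhood, PeerGroup}.
Backdoor paths from Motivation to TestScore:
  P1: Motivation <- PeerGroup -> TestScore
The empty set is not sufficient: P1 (Motivation <- PeerGroup -> TestScore) has no collider blocking it and no conditioned non-collider, so it is open.
Try {PeerGroup}:
  P1: blocked at fork node PeerGroup ∈ conditioning set.
{PeerGroup} contains no descendant of Motivation and blocks every backdoor path.
No other singleton works — e.g. {Attendance} leaves P1 open — so {PeerGroup} is the unique smallest valid adjustment set.

{PeerGroup}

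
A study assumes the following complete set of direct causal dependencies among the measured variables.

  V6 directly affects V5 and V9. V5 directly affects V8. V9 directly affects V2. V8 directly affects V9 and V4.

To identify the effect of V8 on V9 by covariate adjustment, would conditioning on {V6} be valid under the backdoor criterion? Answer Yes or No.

Backdoor paths from V8 to V9 (paths whose first edge points into V8):
  P1: V8 <- V5 <- V6 -> V9
Condition 1 (no descendant of V8 in the set): holds — descendants of V8 are {V2, V4, V9}; none are in {V6}.
Condition 2 (every backdoor path blocked by {V6}):
  P1: blocked at fork node V6 ∈ conditioning set.
{V6} satisfies the backdoor criterion.

Yes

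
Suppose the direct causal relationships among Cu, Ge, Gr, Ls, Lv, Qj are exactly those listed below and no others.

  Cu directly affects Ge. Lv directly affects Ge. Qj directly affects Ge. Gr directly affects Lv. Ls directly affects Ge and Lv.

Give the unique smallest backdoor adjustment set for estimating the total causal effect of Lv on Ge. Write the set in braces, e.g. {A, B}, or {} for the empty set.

Variables eligible for adjustment (non-descendants of Lv, excluding Lv and Ge): {Cu, Gr, Ls, Qj}.
Backdoor paths from Lv to Ge:
  P1: Lv <- Ls -> Ge
The empty set is not sufficient: P1 (Lv <- Ls -> Ge) has no collider blocking it and no conditioned non-collider, so it is open.
Try {Ls}:
  P1: blocked at fork node Ls ∈ conditioning set.
{Ls} contains no descendant of Lv and blocks every backdoor path.
No other singleton works — e.g. {Cu} leaves P1 open — so {Ls} is the unique smallest valid adjustment set.

{Ls}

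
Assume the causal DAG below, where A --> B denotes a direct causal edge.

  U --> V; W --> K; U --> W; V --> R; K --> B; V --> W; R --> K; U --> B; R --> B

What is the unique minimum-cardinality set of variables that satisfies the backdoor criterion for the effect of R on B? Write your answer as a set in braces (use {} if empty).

Variables eligible for adjustment (non-descendants of R, excluding R and B): {U, V, W}.
Backdoor paths from R to B:
  P1: R <- V <- U -> W -> K -> B
  P2: R <- V <- U -> B
  P3: R <- V -> W <- U -> B
  P4: R <- V -> W -> K -> B
The empty set is not sufficient: P1 (R <- V <- U -> W -> K -> B) has no collider blocking it and no conditioned non-collider, so it is open.
Try {V}:
  P1: blocked at chain node V ∈ conditioning set.
  P2: blocked at chain node V ∈ conditioning set.
  P3: blocked at fork node V ∈ conditioning set.
  P4: blocked at fork node V ∈ conditioning set.
{V} contains no descendant of R and blocks every backdoor path.
No other singleton works — e.g. {U} leaves P4 open — so {V} is the unique smallest valid adjustment set.

{V}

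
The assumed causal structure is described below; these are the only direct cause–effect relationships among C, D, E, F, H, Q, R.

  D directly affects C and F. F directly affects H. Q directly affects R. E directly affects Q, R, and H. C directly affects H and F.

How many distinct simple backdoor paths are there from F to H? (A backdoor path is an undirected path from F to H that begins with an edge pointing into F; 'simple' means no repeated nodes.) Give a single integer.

2

A backdoor path from F to H is any simple undirected path whose first edge points into F (i.e. leaves F via a parent).
Parents of F: {C, D}.
Enumerating:
  P1: F <- D -> C -> H
  P2: F <- C -> H
That exhausts the simple backdoor paths. Count: 2.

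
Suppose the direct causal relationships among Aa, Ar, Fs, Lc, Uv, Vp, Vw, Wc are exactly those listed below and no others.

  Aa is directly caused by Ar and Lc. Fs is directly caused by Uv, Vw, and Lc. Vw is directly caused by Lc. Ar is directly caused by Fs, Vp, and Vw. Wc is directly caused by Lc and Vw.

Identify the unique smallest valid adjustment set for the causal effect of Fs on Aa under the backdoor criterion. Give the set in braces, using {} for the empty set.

Variables eligible for adjustment (non-descendants of Fs, excluding Fs and Aa): {Lc, Uv, Vp, Vw, Wc}.
Backdoor paths from Fs to Aa:
  P1: Fs <- Lc -> Vw -> Ar -> Aa
  P2: Fs <- Lc -> Wc <- Vw -> Ar -> Aa
  P3: Fs <- Lc -> Aa
  P4: Fs <- Vw <- Lc -> Aa
  P5: Fs <- Vw -> Wc <- Lc -> Aa
  P6: Fs <- Vw -> Ar -> Aa
The empty set is not sufficient: P1 (Fs <- Lc -> Vw -> Ar -> Aa) has no collider blocking it and no conditioned non-collider, so it is open.
Try {Lc, Vw}:
  P1: blocked at fork node Lc ∈ conditioning set.
  P2: blocked at fork node Lc ∈ conditioning set.
  P3: blocked at fork node Lc ∈ conditioning set.
  P4: blocked at chain node Vw ∈ conditioning set.
  P5: blocked at fork node Vw ∈ conditioning set.
  P6: blocked at fork node Vw ∈ conditioning set.
{Lc, Vw} contains no descendant of Fs and blocks every backdoor path.
Every element of {Lc, Vw} is needed (dropping Lc leaves P3 open; dropping Vw leaves P6 open), so no proper subset is valid.
Among all size-2 subsets of the eligible variables, only {Lc, Vw} blocks every backdoor path, so it is the unique smallest valid adjustment set.

{Lc, Vw}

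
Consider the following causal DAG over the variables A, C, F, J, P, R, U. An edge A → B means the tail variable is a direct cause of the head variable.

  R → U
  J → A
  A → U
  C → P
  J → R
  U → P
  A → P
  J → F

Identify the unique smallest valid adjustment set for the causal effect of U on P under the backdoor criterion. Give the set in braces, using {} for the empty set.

{A}

Variables eligible for adjustment (non-descendants of U, excluding U and P): {A, C, F, J, R}.
Backdoor paths from U to P:
  P1: U <- R <- J -> A -> P
  P2: U <- A -> P
The empty set is not sufficient: P1 (U <- R <- J -> A -> P) has no collider blocking it and no conditioned non-collider, so it is open.
Try {A}:
  P1: blocked at chain node A ∈ conditioning set.
  P2: blocked at fork node A ∈ conditioning set.
{A} contains no descendant of U and blocks every backdoor path.
No other singleton works — e.g. {J} leaves P2 open — so {A} is the unique smallest valid adjustment set.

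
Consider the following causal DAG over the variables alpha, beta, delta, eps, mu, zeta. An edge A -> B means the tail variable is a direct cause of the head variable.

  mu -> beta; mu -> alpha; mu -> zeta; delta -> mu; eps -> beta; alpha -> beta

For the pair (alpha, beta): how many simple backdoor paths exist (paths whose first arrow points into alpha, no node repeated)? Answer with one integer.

A backdoor path from alpha to beta is any simple undirected path whose first edge points into alpha (i.e. leaves alpha via a parent).
Parents of alpha: {mu}.
Enumerating:
  P1: alpha <- mu -> beta
That exhausts the simple backdoor paths. Count: 1.

1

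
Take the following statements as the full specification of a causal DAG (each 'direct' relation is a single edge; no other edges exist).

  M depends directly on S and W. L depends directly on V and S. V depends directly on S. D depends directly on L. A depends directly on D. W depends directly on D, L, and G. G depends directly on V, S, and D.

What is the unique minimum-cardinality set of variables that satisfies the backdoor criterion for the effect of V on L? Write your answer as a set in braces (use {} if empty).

{S}

Variables eligible for adjustment (non-descendants of V, excluding V and L): {S}.
Backdoor paths from V to L:
  P1: V <- S -> L
  P2: V <- S -> G <- D <- L
  P3: V <- S -> G <- D -> W <- L
  P4: V <- S -> G -> W <- L
  P5: V <- S -> G -> W <- D <- L
  P6: V <- S -> M <- W <- L
  P7: V <- S -> M <- W <- D <- L
  P8: V <- S -> M <- W <- G <- D <- L
The empty set is not sufficient: P1 (V <- S -> L) has no collider blocking it and no conditioned non-collider, so it is open.
Try {S}:
  P1: blocked at fork node S ∈ conditioning set.
  P2: blocked at fork node S ∈ conditioning set.
  P3: blocked at fork node S ∈ conditioning set.
  P4: blocked at fork node S ∈ conditioning set.
  P5: blocked at fork node S ∈ conditioning set.
  P6: blocked at fork node S ∈ conditioning set.
  P7: blocked at fork node S ∈ conditioning set.
  P8: blocked at fork node S ∈ conditioning set.
{S} contains no descendant of V and blocks every backdoor path.
{S} is the unique smallest valid adjustment set.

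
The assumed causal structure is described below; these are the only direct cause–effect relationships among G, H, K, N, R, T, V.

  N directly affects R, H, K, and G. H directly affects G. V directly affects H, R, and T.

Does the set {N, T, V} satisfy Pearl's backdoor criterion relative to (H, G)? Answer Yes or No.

Backdoor paths from H to G (paths whose first edge points into H):
  P1: H <- V -> R <- N -> G
  P2: H <- N -> G
Condition 1 (no descendant of H in the set): holds — descendants of H are {G}; none are in {N, T, V}.
Condition 2 (every backdoor path blocked by {N, T, V}):
  P1: blocked at fork node V ∈ conditioning set.
  P2: blocked at fork node N ∈ conditioning set.
{N, T, V} satisfies the backdoor criterion.

Yes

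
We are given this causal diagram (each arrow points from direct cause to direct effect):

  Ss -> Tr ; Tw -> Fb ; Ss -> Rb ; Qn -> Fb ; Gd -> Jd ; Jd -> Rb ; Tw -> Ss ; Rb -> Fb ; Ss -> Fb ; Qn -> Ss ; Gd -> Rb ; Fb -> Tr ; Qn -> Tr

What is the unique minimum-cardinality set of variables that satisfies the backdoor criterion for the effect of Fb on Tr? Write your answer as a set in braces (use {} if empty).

{Qn, Ss}

Variables eligible for adjustment (non-descendants of Fb, excluding Fb and Tr): {Gd, Jd, Qn, Rb, Ss, Tw}.
Backdoor paths from Fb to Tr:
  P1: Fb <- Qn -> Ss -> Tr
  P2: Fb <- Qn -> Tr
  P3: Fb <- Tw -> Ss <- Qn -> Tr
  P4: Fb <- Tw -> Ss -> Tr
  P5: Fb <- Ss <- Qn -> Tr
  P6: Fb <- Ss -> Tr
  P7: Fb <- Rb <- Ss <- Qn -> Tr
  P8: Fb <- Rb <- Ss -> Tr
The empty set is not sufficient: P1 (Fb <- Qn -> Ss -> Tr) has no collider blocking it and no conditioned non-collider, so it is open.
Try {Qn, Ss}:
  P1: blocked at fork node Qn ∈ conditioning set.
  P2: blocked at fork node Qn ∈ conditioning set.
  P3: blocked at fork node Qn ∈ conditioning set.
  P4: blocked at chain node Ss ∈ conditioning set.
  P5: blocked at chain node Ss ∈ conditioning set.
  P6: blocked at fork node Ss ∈ conditioning set.
  P7: blocked at chain node Ss ∈ conditioning set.
  P8: blocked at fork node Ss ∈ conditioning set.
{Qn, Ss} contains no descendant of Fb and blocks every backdoor path.
Every element of {Qn, Ss} is needed (dropping Qn leaves P2 open; dropping Ss leaves P4 open), so no proper subset is valid.
Among all size-2 subsets of the eligible variables, only {Qn, Ss} blocks every backdoor path, so it is the unique smallest valid adjustment set.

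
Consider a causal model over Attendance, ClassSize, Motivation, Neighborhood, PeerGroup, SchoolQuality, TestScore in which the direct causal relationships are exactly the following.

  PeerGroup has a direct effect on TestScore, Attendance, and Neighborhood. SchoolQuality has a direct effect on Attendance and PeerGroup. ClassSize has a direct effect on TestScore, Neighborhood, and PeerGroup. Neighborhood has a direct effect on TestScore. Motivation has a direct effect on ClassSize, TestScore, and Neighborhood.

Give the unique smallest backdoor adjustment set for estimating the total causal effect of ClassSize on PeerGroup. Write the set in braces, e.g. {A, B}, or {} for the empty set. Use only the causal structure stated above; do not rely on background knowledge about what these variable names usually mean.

{}

Variables eligible for adjustment (non-descendants of ClassSize, excluding ClassSize and PeerGroup): {Motivation, SchoolQuality}.
Backdoor paths from ClassSize to PeerGroup:
  P1: ClassSize <- Motivation -> Neighborhood <- PeerGroup
  P2: ClassSize <- Motivation -> Neighborhood -> TestScore <- PeerGroup
  P3: ClassSize <- Motivation -> TestScore <- PeerGroup
  P4: ClassSize <- Motivation -> TestScore <- Neighborhood <- PeerGroup
Each backdoor path contains an unconditioned collider, so every path is already blocked with the empty conditioning set:
  P1: blocked at collider Neighborhood (neither it nor any descendant is in the conditioning set).
  P2: blocked at collider TestScore (neither it nor any descendant is in the conditioning set).
  P3: blocked at collider TestScore (neither it nor any descendant is in the conditioning set).
  P4: blocked at collider TestScore (neither it nor any descendant is in the conditioning set).
The empty set is therefore the unique smallest valid set.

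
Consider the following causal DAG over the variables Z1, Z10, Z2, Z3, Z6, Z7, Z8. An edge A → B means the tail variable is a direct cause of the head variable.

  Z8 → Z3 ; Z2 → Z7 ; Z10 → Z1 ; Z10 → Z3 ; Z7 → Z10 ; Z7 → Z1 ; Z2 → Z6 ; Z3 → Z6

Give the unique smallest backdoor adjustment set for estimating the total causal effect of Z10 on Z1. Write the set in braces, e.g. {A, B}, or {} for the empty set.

{Z7}

Variables eligible for adjustment (non-descendants of Z10, excluding Z10 and Z1): {Z2, Z7, Z8}.
Backdoor paths from Z10 to Z1:
  P1: Z10 <- Z7 -> Z1
The empty set is not sufficient: P1 (Z10 <- Z7 -> Z1) has no collider blocking it and no conditioned non-collider, so it is open.
Try {Z7}:
  P1: blocked at fork node Z7 ∈ conditioning set.
{Z7} contains no descendant of Z10 and blocks every backdoor path.
No other singleton works — e.g. {Z2} leaves P1 open — so {Z7} is the unique smallest valid adjustment set.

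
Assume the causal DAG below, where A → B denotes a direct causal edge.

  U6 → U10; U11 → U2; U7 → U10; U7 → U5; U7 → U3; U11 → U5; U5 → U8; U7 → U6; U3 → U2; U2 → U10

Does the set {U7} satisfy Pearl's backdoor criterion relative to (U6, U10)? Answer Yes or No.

Backdoor paths from U6 to U10 (paths whose first edge points into U6):
  P1: U6 <- U7 -> U3 -> U2 -> U10
  P2: U6 <- U7 -> U5 <- U11 -> U2 -> U10
  P3: U6 <- U7 -> U10
Condition 1 (no descendant of U6 in the set): holds — descendants of U6 are {U10}; none are in {U7}.
Condition 2 (every backdoor path blocked by {U7}):
  P1: blocked at fork node U7 ∈ conditioning set.
  P2: blocked at fork node U7 ∈ conditioning set.
  P3: blocked at fork node U7 ∈ conditioning set.
{U7} satisfies the backdoor criterion.

Yes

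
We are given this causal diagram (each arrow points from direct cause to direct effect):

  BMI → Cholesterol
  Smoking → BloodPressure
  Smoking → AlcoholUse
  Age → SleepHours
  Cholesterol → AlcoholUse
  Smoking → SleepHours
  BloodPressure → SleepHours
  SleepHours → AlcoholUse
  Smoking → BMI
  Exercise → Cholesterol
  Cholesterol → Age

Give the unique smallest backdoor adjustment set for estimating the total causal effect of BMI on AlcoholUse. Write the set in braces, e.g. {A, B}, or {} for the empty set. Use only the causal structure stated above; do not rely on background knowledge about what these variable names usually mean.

{Smoking}

Variables eligible for adjustment (non-descendants of BMI, excluding BMI and AlcoholUse): {BloodPressure, Exercise, Smoking}.
Backdoor paths from BMI to AlcoholUse:
  P1: BMI <- Smoking -> BloodPressure -> SleepHours <- Age <- Cholesterol -> AlcoholUse
  P2: BMI <- Smoking -> BloodPressure -> SleepHours -> AlcoholUse
  P3: BMI <- Smoking -> SleepHours <- Age <- Cholesterol -> AlcoholUse
  P4: BMI <- Smoking -> SleepHours -> AlcoholUse
  P5: BMI <- Smoking -> AlcoholUse
The empty set is not sufficient: P2 (BMI <- Smoking -> BloodPressure -> SleepHours -> AlcoholUse) has no collider blocking it and no conditioned non-collider, so it is open.
Try {Smoking}:
  P1: blocked at fork node Smoking ∈ conditioning set.
  P2: blocked at fork node Smoking ∈ conditioning set.
  P3: blocked at fork node Smoking ∈ conditioning set.
  P4: blocked at fork node Smoking ∈ conditioning set.
  P5: blocked at fork node Smoking ∈ conditioning set.
{Smoking} contains no descendant of BMI and blocks every backdoor path.
No other singleton works — e.g. {Exercise} leaves P2 open — so {Smoking} is the unique smallest valid adjustment set.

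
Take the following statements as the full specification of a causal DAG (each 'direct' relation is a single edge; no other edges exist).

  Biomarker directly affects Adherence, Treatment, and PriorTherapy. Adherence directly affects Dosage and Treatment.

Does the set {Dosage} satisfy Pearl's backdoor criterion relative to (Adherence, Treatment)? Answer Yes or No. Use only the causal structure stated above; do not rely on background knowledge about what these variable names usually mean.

Backdoor paths from Adherence to Treatment (paths whose first edge points into Adherence):
  P1: Adherence <- Biomarker -> Treatment
Condition 1 (no descendant of Adherence in the set): FAILS — Dosage is a descendant of Adherence.
Condition 2 (every backdoor path blocked by {Dosage}):
  P1: open — no interior node is in the conditioning set.
{Dosage} does not satisfy the backdoor criterion.

No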